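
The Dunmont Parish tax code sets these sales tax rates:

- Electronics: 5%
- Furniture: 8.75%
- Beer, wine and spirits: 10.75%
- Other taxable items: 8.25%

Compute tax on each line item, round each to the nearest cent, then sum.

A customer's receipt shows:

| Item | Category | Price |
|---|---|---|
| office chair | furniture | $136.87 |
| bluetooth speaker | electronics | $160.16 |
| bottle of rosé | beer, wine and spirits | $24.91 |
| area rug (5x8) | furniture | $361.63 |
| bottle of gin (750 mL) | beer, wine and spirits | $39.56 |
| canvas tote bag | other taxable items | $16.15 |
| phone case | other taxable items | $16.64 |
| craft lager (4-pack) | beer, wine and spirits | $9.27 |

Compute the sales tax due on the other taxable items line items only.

$2.70

Canvas tote bag $16.15: other taxable items → 8.25% → $1.33
Phone case $16.64: other taxable items → 8.25% → $1.37
Tax on other taxable items = $1.33 + $1.37 = $2.70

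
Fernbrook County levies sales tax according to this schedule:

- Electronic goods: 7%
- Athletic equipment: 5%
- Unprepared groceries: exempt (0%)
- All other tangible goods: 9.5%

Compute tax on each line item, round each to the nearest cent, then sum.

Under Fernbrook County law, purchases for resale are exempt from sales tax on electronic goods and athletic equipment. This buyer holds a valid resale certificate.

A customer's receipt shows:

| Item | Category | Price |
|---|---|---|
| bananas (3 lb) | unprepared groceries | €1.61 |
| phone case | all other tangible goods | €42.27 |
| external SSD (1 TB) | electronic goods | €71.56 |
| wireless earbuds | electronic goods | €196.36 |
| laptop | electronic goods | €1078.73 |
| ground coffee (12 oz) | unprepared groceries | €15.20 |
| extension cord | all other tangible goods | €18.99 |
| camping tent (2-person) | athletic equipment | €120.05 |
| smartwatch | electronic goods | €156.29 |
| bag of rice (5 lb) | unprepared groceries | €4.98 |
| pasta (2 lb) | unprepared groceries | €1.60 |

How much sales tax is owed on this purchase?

€5.82

Bananas (3 lb) €1.61: unprepared groceries → 0% → €0.00
Phone case €42.27: all other tangible goods → 9.5% → €4.02
External SSD (1 TB) €71.56: electronic goods, buyer-exempt → 0% → €0.00
Wireless earbuds €196.36: electronic goods, buyer-exempt → 0% → €0.00
Laptop €1078.73: electronic goods, buyer-exempt → 0% → €0.00
Ground coffee (12 oz) €15.20: unprepared groceries → 0% → €0.00
Extension cord €18.99: all other tangible goods → 9.5% → €1.80
Camping tent (2-person) €120.05: athletic equipment, buyer-exempt → 0% → €0.00
Smartwatch €156.29: electronic goods, buyer-exempt → 0% → €0.00
Bag of rice (5 lb) €4.98: unprepared groceries → 0% → €0.00
Pasta (2 lb) €1.60: unprepared groceries → 0% → €0.00
Total tax = €4.02 + €1.80 = €5.82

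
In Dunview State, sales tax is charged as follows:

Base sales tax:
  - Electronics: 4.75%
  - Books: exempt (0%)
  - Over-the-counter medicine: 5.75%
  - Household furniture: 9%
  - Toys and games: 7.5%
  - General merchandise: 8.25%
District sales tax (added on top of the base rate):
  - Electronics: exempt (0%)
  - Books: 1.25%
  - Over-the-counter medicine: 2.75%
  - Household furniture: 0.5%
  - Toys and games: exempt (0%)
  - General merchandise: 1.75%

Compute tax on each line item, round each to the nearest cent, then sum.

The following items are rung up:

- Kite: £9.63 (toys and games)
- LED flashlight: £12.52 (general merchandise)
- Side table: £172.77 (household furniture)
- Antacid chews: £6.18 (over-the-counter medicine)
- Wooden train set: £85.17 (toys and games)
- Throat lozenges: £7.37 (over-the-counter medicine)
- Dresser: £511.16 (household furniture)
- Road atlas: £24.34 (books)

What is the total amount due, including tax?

£903.93

Kite £9.63: toys and games → 7.5% + 0% district = 7.5% → £0.72
LED flashlight £12.52: general merchandise → 8.25% + 1.75% district = 10% → £1.25
Side table £172.77: household furniture → 9% + 0.5% district = 9.5% → £16.41
Antacid chews £6.18: over-the-counter medicine → 5.75% + 2.75% district = 8.5% → £0.53
Wooden train set £85.17: toys and games → 7.5% + 0% district = 7.5% → £6.39
Throat lozenges £7.37: over-the-counter medicine → 5.75% + 2.75% district = 8.5% → £0.63
Dresser £511.16: household furniture → 9% + 0.5% district = 9.5% → £48.56
Road atlas £24.34: books → 0% + 1.25% district = 1.25% → £0.30
Subtotal = £829.14; tax = £74.79; total due = £903.93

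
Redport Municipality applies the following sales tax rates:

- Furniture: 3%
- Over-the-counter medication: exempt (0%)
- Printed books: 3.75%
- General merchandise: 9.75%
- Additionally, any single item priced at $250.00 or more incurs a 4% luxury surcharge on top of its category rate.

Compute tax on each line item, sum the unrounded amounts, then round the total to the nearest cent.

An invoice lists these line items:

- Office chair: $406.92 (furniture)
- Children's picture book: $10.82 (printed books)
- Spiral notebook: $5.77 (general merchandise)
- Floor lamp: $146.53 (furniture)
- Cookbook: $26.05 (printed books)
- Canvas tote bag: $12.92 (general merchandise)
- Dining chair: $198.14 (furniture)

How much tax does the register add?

$42.03

Office chair $406.92: furniture → 3% + 4% surcharge = 7% → $28.4844
Children's picture book $10.82: printed books → 3.75% → $0.40575
Spiral notebook $5.77: general merchandise → 9.75% → $0.562575
Floor lamp $146.53: furniture → 3% → $4.3959
Cookbook $26.05: printed books → 3.75% → $0.976875
Canvas tote bag $12.92: general merchandise → 9.75% → $1.2597
Dining chair $198.14: furniture → 3% → $5.9442
Unrounded tax sum = $42.0294 → $42.03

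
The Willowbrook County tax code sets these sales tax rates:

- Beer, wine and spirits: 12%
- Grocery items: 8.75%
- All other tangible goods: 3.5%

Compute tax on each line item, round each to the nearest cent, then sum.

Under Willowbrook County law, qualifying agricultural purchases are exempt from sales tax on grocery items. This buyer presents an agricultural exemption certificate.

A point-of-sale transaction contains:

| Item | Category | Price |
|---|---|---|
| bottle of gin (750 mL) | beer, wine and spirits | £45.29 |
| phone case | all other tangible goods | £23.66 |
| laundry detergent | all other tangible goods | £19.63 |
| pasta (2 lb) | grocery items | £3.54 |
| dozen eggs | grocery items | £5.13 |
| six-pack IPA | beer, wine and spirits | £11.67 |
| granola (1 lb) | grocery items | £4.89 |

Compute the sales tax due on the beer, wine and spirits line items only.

Bottle of gin (750 mL) £45.29: beer, wine and spirits → 12% → £5.43
Six-pack IPA £11.67: beer, wine and spirits → 12% → £1.40
Tax on beer, wine and spirits = £5.43 + £1.40 = £6.83

£6.83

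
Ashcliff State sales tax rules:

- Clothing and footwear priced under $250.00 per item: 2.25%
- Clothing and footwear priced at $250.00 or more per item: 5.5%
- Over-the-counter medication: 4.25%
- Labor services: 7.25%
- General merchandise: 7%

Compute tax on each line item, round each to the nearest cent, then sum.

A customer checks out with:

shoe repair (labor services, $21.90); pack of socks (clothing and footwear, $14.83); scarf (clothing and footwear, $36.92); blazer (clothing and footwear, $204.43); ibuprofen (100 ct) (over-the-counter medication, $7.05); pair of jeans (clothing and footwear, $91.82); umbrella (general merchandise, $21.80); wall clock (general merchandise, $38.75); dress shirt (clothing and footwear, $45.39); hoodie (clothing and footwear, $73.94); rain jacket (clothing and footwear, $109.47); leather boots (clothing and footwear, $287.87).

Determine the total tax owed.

$34.93

Shoe repair $21.90: labor services → 7.25% → $1.59
Pack of socks $14.83: clothing and footwear, under $250.00 → 2.25% → $0.33
Scarf $36.92: clothing and footwear, under $250.00 → 2.25% → $0.83
Blazer $204.43: clothing and footwear, under $250.00 → 2.25% → $4.60
Ibuprofen (100 ct) $7.05: over-the-counter medication → 4.25% → $0.30
Pair of jeans $91.82: clothing and footwear, under $250.00 → 2.25% → $2.07
Umbrella $21.80: general merchandise → 7% → $1.53
Wall clock $38.75: general merchandise → 7% → $2.71
Dress shirt $45.39: clothing and footwear, under $250.00 → 2.25% → $1.02
Hoodie $73.94: clothing and footwear, under $250.00 → 2.25% → $1.66
Rain jacket $109.47: clothing and footwear, under $250.00 → 2.25% → $2.46
Leather boots $287.87: clothing and footwear, $250.00 or more → 5.5% → $15.83
Total tax = $1.59 + $0.33 + $0.83 + $4.60 + $0.30 + $2.07 + $1.53 + $2.71 + $1.02 + $1.66 + $2.46 + $15.83 = $34.93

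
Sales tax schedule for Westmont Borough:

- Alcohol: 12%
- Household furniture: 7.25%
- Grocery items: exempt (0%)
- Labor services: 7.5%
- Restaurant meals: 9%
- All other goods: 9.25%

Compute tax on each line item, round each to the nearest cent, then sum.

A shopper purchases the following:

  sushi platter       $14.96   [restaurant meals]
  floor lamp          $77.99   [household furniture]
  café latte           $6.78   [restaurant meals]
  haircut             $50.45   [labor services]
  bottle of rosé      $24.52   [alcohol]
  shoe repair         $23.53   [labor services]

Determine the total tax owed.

Sushi platter $14.96: restaurant meals → 9% → $1.35
Floor lamp $77.99: household furniture → 7.25% → $5.65
Café latte $6.78: restaurant meals → 9% → $0.61
Haircut $50.45: labor services → 7.5% → $3.78
Bottle of rosé $24.52: alcohol → 12% → $2.94
Shoe repair $23.53: labor services → 7.5% → $1.76
Total tax = $1.35 + $5.65 + $0.61 + $3.78 + $2.94 + $1.76 = $16.09

$16.09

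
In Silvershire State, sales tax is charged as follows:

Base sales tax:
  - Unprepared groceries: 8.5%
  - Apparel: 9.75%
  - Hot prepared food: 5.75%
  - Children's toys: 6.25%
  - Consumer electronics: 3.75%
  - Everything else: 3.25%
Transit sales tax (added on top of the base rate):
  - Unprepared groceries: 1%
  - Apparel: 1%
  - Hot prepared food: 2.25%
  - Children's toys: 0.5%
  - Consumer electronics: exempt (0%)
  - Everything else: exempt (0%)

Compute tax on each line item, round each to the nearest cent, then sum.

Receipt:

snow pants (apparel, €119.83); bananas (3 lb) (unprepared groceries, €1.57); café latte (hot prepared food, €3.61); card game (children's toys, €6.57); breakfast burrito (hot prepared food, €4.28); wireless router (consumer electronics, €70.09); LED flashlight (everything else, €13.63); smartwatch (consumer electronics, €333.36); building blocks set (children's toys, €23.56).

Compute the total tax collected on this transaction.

Snow pants €119.83: apparel → 9.75% + 1% transit = 10.75% → €12.88
Bananas (3 lb) €1.57: unprepared groceries → 8.5% + 1% transit = 9.5% → €0.15
Café latte €3.61: hot prepared food → 5.75% + 2.25% transit = 8% → €0.29
Card game €6.57: children's toys → 6.25% + 0.5% transit = 6.75% → €0.44
Breakfast burrito €4.28: hot prepared food → 5.75% + 2.25% transit = 8% → €0.34
Wireless router €70.09: consumer electronics → 3.75% + 0% transit = 3.75% → €2.63
LED flashlight €13.63: everything else → 3.25% + 0% transit = 3.25% → €0.44
Smartwatch €333.36: consumer electronics → 3.75% + 0% transit = 3.75% → €12.50
Building blocks set €23.56: children's toys → 6.25% + 0.5% transit = 6.75% → €1.59
Total tax = €12.88 + €0.15 + €0.29 + €0.44 + €0.34 + €2.63 + €0.44 + €12.50 + €1.59 = €31.26

€31.26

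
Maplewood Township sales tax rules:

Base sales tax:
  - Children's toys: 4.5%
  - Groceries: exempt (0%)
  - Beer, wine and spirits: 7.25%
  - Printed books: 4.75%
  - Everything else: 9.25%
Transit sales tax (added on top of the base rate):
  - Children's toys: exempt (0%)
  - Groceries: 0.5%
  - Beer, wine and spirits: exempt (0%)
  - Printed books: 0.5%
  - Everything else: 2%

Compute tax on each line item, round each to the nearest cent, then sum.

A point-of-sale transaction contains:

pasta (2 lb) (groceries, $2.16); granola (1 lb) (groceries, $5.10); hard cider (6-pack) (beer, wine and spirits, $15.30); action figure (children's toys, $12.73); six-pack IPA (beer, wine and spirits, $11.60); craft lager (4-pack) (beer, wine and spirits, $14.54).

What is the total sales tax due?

Pasta (2 lb) $2.16: groceries → 0% + 0.5% transit = 0.5% → $0.01
Granola (1 lb) $5.10: groceries → 0% + 0.5% transit = 0.5% → $0.03
Hard cider (6-pack) $15.30: beer, wine and spirits → 7.25% + 0% transit = 7.25% → $1.11
Action figure $12.73: children's toys → 4.5% + 0% transit = 4.5% → $0.57
Six-pack IPA $11.60: beer, wine and spirits → 7.25% + 0% transit = 7.25% → $0.84
Craft lager (4-pack) $14.54: beer, wine and spirits → 7.25% + 0% transit = 7.25% → $1.05
Total tax = $0.01 + $0.03 + $1.11 + $0.57 + $0.84 + $1.05 = $3.61

$3.61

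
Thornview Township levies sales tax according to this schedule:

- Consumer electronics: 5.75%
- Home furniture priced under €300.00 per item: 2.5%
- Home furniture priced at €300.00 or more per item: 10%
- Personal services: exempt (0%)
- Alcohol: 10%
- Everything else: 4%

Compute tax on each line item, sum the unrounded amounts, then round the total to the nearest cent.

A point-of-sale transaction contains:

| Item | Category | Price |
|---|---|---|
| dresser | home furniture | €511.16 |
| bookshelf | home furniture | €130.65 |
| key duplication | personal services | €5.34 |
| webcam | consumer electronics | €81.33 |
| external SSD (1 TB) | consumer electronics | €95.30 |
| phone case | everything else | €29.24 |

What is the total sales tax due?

Dresser €511.16: home furniture, €300.00 or more → 10% → €51.116
Bookshelf €130.65: home furniture, under €300.00 → 2.5% → €3.26625
Key duplication €5.34: personal services → 0% → €0.00
Webcam €81.33: consumer electronics → 5.75% → €4.676475
External SSD (1 TB) €95.30: consumer electronics → 5.75% → €5.47975
Phone case €29.24: everything else → 4% → €1.1696
Unrounded tax sum = €65.708075 → €65.71

€65.71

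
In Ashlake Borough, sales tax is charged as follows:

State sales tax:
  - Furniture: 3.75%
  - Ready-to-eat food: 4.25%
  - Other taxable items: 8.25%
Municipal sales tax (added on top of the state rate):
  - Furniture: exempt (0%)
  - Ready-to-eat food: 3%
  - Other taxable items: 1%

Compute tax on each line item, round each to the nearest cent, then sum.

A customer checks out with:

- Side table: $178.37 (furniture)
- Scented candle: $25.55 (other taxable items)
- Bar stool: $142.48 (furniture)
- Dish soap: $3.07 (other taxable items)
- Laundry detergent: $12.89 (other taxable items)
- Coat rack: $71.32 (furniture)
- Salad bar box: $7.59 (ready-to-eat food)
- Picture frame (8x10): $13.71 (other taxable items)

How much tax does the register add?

Side table $178.37: furniture → 3.75% + 0% municipal = 3.75% → $6.69
Scented candle $25.55: other taxable items → 8.25% + 1% municipal = 9.25% → $2.36
Bar stool $142.48: furniture → 3.75% + 0% municipal = 3.75% → $5.34
Dish soap $3.07: other taxable items → 8.25% + 1% municipal = 9.25% → $0.28
Laundry detergent $12.89: other taxable items → 8.25% + 1% municipal = 9.25% → $1.19
Coat rack $71.32: furniture → 3.75% + 0% municipal = 3.75% → $2.67
Salad bar box $7.59: ready-to-eat food → 4.25% + 3% municipal = 7.25% → $0.55
Picture frame (8x10) $13.71: other taxable items → 8.25% + 1% municipal = 9.25% → $1.27
Total tax = $6.69 + $2.36 + $5.34 + $0.28 + $1.19 + $2.67 + $0.55 + $1.27 = $20.35

$20.35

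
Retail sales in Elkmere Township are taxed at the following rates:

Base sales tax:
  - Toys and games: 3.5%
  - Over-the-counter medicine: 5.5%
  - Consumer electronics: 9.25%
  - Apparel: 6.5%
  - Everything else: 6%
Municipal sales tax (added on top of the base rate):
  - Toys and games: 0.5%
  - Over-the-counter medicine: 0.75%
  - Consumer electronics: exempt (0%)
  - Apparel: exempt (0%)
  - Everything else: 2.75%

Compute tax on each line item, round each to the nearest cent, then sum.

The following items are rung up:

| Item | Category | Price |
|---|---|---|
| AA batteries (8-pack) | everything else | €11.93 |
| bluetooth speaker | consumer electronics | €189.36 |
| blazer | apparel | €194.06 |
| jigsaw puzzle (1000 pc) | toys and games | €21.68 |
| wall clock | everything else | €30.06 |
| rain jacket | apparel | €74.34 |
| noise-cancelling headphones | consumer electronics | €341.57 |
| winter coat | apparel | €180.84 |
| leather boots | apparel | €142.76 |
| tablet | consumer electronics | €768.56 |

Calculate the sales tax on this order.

€163.22

AA batteries (8-pack) €11.93: everything else → 6% + 2.75% municipal = 8.75% → €1.04
Bluetooth speaker €189.36: consumer electronics → 9.25% + 0% municipal = 9.25% → €17.52
Blazer €194.06: apparel → 6.5% + 0% municipal = 6.5% → €12.61
Jigsaw puzzle (1000 pc) €21.68: toys and games → 3.5% + 0.5% municipal = 4% → €0.87
Wall clock €30.06: everything else → 6% + 2.75% municipal = 8.75% → €2.63
Rain jacket €74.34: apparel → 6.5% + 0% municipal = 6.5% → €4.83
Noise-cancelling headphones €341.57: consumer electronics → 9.25% + 0% municipal = 9.25% → €31.60
Winter coat €180.84: apparel → 6.5% + 0% municipal = 6.5% → €11.75
Leather boots €142.76: apparel → 6.5% + 0% municipal = 6.5% → €9.28
Tablet €768.56: consumer electronics → 9.25% + 0% municipal = 9.25% → €71.09
Total tax = €1.04 + €17.52 + €12.61 + €0.87 + €2.63 + €4.83 + €31.60 + €11.75 + €9.28 + €71.09 = €163.22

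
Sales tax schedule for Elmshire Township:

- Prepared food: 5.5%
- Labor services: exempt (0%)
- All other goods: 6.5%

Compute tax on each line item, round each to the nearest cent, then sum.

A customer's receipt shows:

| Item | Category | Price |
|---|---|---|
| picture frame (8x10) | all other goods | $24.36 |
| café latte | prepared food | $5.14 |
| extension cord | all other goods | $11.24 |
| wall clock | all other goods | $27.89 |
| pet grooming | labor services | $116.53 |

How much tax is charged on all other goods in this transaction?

$4.12

Picture frame (8x10) $24.36: all other goods → 6.5% → $1.58
Extension cord $11.24: all other goods → 6.5% → $0.73
Wall clock $27.89: all other goods → 6.5% → $1.81
Tax on all other goods = $1.58 + $0.73 + $1.81 = $4.12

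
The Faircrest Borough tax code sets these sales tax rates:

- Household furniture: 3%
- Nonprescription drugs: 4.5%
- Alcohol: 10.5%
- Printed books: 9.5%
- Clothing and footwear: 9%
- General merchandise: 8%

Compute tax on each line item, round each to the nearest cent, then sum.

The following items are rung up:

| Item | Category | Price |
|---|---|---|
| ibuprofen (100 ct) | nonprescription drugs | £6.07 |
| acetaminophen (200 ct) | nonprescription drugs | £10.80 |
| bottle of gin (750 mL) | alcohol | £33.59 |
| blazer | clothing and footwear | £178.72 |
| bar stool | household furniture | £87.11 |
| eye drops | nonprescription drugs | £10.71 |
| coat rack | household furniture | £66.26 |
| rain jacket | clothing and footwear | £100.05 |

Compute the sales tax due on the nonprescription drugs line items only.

£1.24

Ibuprofen (100 ct) £6.07: nonprescription drugs → 4.5% → £0.27
Acetaminophen (200 ct) £10.80: nonprescription drugs → 4.5% → £0.49
Eye drops £10.71: nonprescription drugs → 4.5% → £0.48
Tax on nonprescription drugs = £0.27 + £0.49 + £0.48 = £1.24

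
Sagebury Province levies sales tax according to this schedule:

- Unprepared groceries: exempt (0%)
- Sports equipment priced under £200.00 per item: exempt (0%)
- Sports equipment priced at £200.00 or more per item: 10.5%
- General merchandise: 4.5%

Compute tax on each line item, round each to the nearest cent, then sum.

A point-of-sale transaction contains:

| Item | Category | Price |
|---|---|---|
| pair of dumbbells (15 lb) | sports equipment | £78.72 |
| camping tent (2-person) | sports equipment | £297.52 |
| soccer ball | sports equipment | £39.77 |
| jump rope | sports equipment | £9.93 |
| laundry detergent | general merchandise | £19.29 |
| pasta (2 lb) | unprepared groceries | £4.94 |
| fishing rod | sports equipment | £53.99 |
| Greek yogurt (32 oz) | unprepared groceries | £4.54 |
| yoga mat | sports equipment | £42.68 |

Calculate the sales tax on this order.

£32.11

Pair of dumbbells (15 lb) £78.72: sports equipment, under £200.00 → 0% → £0.00
Camping tent (2-person) £297.52: sports equipment, £200.00 or more → 10.5% → £31.24
Soccer ball £39.77: sports equipment, under £200.00 → 0% → £0.00
Jump rope £9.93: sports equipment, under £200.00 → 0% → £0.00
Laundry detergent £19.29: general merchandise → 4.5% → £0.87
Pasta (2 lb) £4.94: unprepared groceries → 0% → £0.00
Fishing rod £53.99: sports equipment, under £200.00 → 0% → £0.00
Greek yogurt (32 oz) £4.54: unprepared groceries → 0% → £0.00
Yoga mat £42.68: sports equipment, under £200.00 → 0% → £0.00
Total tax = £31.24 + £0.87 = £32.11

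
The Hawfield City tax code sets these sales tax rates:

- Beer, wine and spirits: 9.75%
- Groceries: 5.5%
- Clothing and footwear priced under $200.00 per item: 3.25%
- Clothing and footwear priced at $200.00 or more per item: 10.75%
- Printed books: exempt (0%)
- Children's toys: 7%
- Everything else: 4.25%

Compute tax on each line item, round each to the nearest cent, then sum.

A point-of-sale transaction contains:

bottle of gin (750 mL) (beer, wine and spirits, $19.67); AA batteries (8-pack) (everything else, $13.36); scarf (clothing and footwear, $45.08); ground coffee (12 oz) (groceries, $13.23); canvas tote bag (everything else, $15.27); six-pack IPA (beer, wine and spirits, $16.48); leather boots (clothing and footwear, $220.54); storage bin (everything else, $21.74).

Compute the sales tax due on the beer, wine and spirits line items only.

$3.53

Bottle of gin (750 mL) $19.67: beer, wine and spirits → 9.75% → $1.92
Six-pack IPA $16.48: beer, wine and spirits → 9.75% → $1.61
Tax on beer, wine and spirits = $1.92 + $1.61 = $3.53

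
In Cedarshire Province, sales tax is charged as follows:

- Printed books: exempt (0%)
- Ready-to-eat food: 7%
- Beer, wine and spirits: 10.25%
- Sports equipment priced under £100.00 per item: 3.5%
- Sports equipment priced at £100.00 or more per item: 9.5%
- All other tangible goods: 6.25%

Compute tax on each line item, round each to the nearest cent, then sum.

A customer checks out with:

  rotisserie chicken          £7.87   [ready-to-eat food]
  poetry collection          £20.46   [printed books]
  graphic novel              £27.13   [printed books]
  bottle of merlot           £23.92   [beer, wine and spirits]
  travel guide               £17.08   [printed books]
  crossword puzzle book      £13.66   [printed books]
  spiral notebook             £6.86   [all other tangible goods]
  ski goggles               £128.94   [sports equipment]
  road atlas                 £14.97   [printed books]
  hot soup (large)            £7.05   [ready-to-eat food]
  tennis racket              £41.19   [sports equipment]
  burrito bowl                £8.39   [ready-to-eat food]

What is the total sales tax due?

Rotisserie chicken £7.87: ready-to-eat food → 7% → £0.55
Poetry collection £20.46: printed books → 0% → £0.00
Graphic novel £27.13: printed books → 0% → £0.00
Bottle of merlot £23.92: beer, wine and spirits → 10.25% → £2.45
Travel guide £17.08: printed books → 0% → £0.00
Crossword puzzle book £13.66: printed books → 0% → £0.00
Spiral notebook £6.86: all other tangible goods → 6.25% → £0.43
Ski goggles £128.94: sports equipment, £100.00 or more → 9.5% → £12.25
Road atlas £14.97: printed books → 0% → £0.00
Hot soup (large) £7.05: ready-to-eat food → 7% → £0.49
Tennis racket £41.19: sports equipment, under £100.00 → 3.5% → £1.44
Burrito bowl £8.39: ready-to-eat food → 7% → £0.59
Total tax = £0.55 + £2.45 + £0.43 + £12.25 + £0.49 + £1.44 + £0.59 = £18.20

£18.20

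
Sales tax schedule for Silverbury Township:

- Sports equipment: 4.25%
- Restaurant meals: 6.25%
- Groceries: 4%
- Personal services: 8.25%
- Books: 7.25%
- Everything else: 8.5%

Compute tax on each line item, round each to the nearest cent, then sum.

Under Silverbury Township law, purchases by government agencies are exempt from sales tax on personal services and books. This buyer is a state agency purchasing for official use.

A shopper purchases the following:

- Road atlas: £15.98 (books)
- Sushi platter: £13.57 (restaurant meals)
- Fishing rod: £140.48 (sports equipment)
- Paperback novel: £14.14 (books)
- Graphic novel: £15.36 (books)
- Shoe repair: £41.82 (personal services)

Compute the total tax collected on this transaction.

£6.82

Road atlas £15.98: books, buyer-exempt → 0% → £0.00
Sushi platter £13.57: restaurant meals → 6.25% → £0.85
Fishing rod £140.48: sports equipment → 4.25% → £5.97
Paperback novel £14.14: books, buyer-exempt → 0% → £0.00
Graphic novel £15.36: books, buyer-exempt → 0% → £0.00
Shoe repair £41.82: personal services, buyer-exempt → 0% → £0.00
Total tax = £0.85 + £5.97 = £6.82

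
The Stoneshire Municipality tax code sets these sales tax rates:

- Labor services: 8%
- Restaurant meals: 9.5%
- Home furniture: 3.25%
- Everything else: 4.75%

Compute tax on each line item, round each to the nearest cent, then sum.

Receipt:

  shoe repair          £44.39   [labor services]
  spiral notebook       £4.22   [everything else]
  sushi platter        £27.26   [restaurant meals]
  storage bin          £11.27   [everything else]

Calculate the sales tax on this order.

Shoe repair £44.39: labor services → 8% → £3.55
Spiral notebook £4.22: everything else → 4.75% → £0.20
Sushi platter £27.26: restaurant meals → 9.5% → £2.59
Storage bin £11.27: everything else → 4.75% → £0.54
Total tax = £3.55 + £0.20 + £2.59 + £0.54 = £6.88

£6.88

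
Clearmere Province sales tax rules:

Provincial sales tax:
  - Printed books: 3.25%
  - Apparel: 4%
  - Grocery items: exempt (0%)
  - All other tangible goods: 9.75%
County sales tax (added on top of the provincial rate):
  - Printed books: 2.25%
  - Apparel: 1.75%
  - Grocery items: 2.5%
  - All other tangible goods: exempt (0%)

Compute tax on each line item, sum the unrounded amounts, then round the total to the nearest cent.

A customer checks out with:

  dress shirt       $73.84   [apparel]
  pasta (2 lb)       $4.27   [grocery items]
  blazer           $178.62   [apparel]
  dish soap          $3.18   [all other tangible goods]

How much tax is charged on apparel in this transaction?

$14.52

Dress shirt $73.84: apparel → 4% + 1.75% county = 5.75% → $4.2458
Blazer $178.62: apparel → 4% + 1.75% county = 5.75% → $10.27065
Tax on apparel: unrounded sum = $14.51645 → $14.52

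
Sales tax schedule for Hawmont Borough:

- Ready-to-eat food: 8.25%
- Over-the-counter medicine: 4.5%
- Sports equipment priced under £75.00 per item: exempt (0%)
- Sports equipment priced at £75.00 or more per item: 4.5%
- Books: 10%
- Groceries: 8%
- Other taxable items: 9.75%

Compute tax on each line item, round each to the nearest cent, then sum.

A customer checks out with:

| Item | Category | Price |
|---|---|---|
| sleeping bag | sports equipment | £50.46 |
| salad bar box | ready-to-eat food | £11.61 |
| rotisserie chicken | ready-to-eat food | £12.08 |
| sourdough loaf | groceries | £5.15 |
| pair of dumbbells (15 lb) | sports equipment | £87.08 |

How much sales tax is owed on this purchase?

£6.29

Sleeping bag £50.46: sports equipment, under £75.00 → 0% → £0.00
Salad bar box £11.61: ready-to-eat food → 8.25% → £0.96
Rotisserie chicken £12.08: ready-to-eat food → 8.25% → £1.00
Sourdough loaf £5.15: groceries → 8% → £0.41
Pair of dumbbells (15 lb) £87.08: sports equipment, £75.00 or more → 4.5% → £3.92
Total tax = £0.96 + £1.00 + £0.41 + £3.92 = £6.29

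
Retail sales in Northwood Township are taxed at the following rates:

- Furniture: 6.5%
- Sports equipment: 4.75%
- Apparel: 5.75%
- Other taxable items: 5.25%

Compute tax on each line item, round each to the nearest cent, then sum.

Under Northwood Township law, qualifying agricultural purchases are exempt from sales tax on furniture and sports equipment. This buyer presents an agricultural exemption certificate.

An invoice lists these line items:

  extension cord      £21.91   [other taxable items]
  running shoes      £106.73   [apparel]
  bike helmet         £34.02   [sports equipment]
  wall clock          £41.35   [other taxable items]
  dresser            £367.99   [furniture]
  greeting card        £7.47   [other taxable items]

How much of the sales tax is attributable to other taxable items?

Extension cord £21.91: other taxable items → 5.25% → £1.15
Wall clock £41.35: other taxable items → 5.25% → £2.17
Greeting card £7.47: other taxable items → 5.25% → £0.39
Tax on other taxable items = £1.15 + £2.17 + £0.39 = £3.71

£3.71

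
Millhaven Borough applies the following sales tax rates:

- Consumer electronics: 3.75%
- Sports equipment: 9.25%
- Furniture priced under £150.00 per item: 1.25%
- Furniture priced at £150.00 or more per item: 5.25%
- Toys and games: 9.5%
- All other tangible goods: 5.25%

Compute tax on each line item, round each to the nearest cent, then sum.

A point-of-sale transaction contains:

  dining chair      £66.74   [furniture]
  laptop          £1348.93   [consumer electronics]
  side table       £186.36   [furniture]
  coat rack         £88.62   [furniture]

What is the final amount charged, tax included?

£1752.95

Dining chair £66.74: furniture, under £150.00 → 1.25% → £0.83
Laptop £1348.93: consumer electronics → 3.75% → £50.58
Side table £186.36: furniture, £150.00 or more → 5.25% → £9.78
Coat rack £88.62: furniture, under £150.00 → 1.25% → £1.11
Subtotal = £1690.65; tax = £62.30; total due = £1752.95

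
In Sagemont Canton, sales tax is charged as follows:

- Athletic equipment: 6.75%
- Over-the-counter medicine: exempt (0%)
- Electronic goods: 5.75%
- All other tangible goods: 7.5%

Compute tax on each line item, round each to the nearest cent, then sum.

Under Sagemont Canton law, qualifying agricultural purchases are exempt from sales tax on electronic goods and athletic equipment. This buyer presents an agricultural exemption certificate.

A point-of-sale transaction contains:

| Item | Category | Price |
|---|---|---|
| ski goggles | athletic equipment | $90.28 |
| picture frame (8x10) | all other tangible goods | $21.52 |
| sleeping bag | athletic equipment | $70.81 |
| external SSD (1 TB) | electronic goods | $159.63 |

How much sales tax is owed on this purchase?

Ski goggles $90.28: athletic equipment, buyer-exempt → 0% → $0.00
Picture frame (8x10) $21.52: all other tangible goods → 7.5% → $1.61
Sleeping bag $70.81: athletic equipment, buyer-exempt → 0% → $0.00
External SSD (1 TB) $159.63: electronic goods, buyer-exempt → 0% → $0.00
Total tax = $1.61

$1.61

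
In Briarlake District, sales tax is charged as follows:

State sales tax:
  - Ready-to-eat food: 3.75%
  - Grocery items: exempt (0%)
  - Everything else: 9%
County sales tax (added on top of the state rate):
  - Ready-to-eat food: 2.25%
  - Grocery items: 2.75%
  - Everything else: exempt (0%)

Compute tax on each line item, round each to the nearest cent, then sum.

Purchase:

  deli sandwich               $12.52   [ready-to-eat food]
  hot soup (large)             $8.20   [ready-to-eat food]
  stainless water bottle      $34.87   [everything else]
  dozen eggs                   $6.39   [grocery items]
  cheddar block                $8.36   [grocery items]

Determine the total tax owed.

$4.79

Deli sandwich $12.52: ready-to-eat food → 3.75% + 2.25% county = 6% → $0.75
Hot soup (large) $8.20: ready-to-eat food → 3.75% + 2.25% county = 6% → $0.49
Stainless water bottle $34.87: everything else → 9% + 0% county = 9% → $3.14
Dozen eggs $6.39: grocery items → 0% + 2.75% county = 2.75% → $0.18
Cheddar block $8.36: grocery items → 0% + 2.75% county = 2.75% → $0.23
Total tax = $0.75 + $0.49 + $3.14 + $0.18 + $0.23 = $4.79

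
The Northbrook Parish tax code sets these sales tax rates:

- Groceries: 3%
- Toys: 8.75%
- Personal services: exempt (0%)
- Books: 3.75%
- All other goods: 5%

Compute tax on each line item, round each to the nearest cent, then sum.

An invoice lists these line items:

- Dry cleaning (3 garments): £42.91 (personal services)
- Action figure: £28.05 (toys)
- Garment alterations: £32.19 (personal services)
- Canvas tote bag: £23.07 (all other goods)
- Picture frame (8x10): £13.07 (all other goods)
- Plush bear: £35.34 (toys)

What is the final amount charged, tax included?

£181.97

Dry cleaning (3 garments) £42.91: personal services → 0% → £0.00
Action figure £28.05: toys → 8.75% → £2.45
Garment alterations £32.19: personal services → 0% → £0.00
Canvas tote bag £23.07: all other goods → 5% → £1.15
Picture frame (8x10) £13.07: all other goods → 5% → £0.65
Plush bear £35.34: toys → 8.75% → £3.09
Subtotal = £174.63; tax = £7.34; total due = £181.97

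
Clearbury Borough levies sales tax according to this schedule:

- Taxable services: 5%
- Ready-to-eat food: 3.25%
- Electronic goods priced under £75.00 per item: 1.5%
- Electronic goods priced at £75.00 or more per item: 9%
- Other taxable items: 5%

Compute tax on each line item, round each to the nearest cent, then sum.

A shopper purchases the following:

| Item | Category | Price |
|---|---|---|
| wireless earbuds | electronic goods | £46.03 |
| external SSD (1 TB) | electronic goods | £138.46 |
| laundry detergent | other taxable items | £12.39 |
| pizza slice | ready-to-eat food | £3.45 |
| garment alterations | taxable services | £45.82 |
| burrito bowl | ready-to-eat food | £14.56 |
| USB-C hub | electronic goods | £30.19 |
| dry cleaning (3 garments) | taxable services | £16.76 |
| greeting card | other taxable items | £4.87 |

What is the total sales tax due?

Wireless earbuds £46.03: electronic goods, under £75.00 → 1.5% → £0.69
External SSD (1 TB) £138.46: electronic goods, £75.00 or more → 9% → £12.46
Laundry detergent £12.39: other taxable items → 5% → £0.62
Pizza slice £3.45: ready-to-eat food → 3.25% → £0.11
Garment alterations £45.82: taxable services → 5% → £2.29
Burrito bowl £14.56: ready-to-eat food → 3.25% → £0.47
USB-C hub £30.19: electronic goods, under £75.00 → 1.5% → £0.45
Dry cleaning (3 garments) £16.76: taxable services → 5% → £0.84
Greeting card £4.87: other taxable items → 5% → £0.24
Total tax = £0.69 + £12.46 + £0.62 + £0.11 + £2.29 + £0.47 + £0.45 + £0.84 + £0.24 = £18.17

£18.17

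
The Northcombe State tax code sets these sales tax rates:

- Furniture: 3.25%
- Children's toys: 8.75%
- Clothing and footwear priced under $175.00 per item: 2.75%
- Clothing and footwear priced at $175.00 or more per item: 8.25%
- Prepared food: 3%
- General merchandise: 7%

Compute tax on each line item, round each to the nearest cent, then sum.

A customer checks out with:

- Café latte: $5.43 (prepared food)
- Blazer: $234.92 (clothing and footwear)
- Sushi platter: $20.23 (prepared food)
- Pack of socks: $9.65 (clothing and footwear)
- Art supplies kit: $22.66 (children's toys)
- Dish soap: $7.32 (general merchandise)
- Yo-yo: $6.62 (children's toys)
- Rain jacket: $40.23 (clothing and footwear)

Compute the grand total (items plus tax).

$371.66

Café latte $5.43: prepared food → 3% → $0.16
Blazer $234.92: clothing and footwear, $175.00 or more → 8.25% → $19.38
Sushi platter $20.23: prepared food → 3% → $0.61
Pack of socks $9.65: clothing and footwear, under $175.00 → 2.75% → $0.27
Art supplies kit $22.66: children's toys → 8.75% → $1.98
Dish soap $7.32: general merchandise → 7% → $0.51
Yo-yo $6.62: children's toys → 8.75% → $0.58
Rain jacket $40.23: clothing and footwear, under $175.00 → 2.75% → $1.11
Subtotal = $347.06; tax = $24.60; total due = $371.66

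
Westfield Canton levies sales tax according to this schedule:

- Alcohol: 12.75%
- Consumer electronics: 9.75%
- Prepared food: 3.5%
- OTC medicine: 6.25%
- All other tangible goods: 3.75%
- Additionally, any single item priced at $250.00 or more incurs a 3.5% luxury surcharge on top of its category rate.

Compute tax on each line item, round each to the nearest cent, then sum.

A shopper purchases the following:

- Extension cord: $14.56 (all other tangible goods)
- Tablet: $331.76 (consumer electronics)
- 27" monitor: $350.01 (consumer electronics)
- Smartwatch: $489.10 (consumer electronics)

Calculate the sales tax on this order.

$155.70

Extension cord $14.56: all other tangible goods → 3.75% → $0.55
Tablet $331.76: consumer electronics → 9.75% + 3.5% surcharge = 13.25% → $43.96
27" monitor $350.01: consumer electronics → 9.75% + 3.5% surcharge = 13.25% → $46.38
Smartwatch $489.10: consumer electronics → 9.75% + 3.5% surcharge = 13.25% → $64.81
Total tax = $0.55 + $43.96 + $46.38 + $64.81 = $155.70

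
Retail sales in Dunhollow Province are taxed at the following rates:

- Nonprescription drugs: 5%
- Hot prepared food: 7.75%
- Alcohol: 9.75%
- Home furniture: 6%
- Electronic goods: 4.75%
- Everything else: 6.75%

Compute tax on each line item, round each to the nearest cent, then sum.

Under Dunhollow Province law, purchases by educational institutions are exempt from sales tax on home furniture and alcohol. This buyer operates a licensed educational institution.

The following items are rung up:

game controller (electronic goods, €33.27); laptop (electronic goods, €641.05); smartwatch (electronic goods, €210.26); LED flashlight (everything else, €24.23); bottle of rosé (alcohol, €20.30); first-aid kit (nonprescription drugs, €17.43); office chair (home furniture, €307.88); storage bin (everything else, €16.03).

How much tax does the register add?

€45.61

Game controller €33.27: electronic goods → 4.75% → €1.58
Laptop €641.05: electronic goods → 4.75% → €30.45
Smartwatch €210.26: electronic goods → 4.75% → €9.99
LED flashlight €24.23: everything else → 6.75% → €1.64
Bottle of rosé €20.30: alcohol, buyer-exempt → 0% → €0.00
First-aid kit €17.43: nonprescription drugs → 5% → €0.87
Office chair €307.88: home furniture, buyer-exempt → 0% → €0.00
Storage bin €16.03: everything else → 6.75% → €1.08
Total tax = €1.58 + €30.45 + €9.99 + €1.64 + €0.87 + €1.08 = €45.61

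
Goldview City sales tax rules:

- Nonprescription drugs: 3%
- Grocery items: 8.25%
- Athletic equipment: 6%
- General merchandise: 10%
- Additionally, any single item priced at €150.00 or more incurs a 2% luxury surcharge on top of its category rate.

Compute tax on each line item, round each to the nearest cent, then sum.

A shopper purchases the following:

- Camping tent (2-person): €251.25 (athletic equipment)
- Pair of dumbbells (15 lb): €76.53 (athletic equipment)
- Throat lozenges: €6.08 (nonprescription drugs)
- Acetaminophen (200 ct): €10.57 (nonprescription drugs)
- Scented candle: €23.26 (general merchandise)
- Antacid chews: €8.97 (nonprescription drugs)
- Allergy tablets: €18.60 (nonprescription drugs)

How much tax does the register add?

€28.35

Camping tent (2-person) €251.25: athletic equipment → 6% + 2% surcharge = 8% → €20.10
Pair of dumbbells (15 lb) €76.53: athletic equipment → 6% → €4.59
Throat lozenges €6.08: nonprescription drugs → 3% → €0.18
Acetaminophen (200 ct) €10.57: nonprescription drugs → 3% → €0.32
Scented candle €23.26: general merchandise → 10% → €2.33
Antacid chews €8.97: nonprescription drugs → 3% → €0.27
Allergy tablets €18.60: nonprescription drugs → 3% → €0.56
Total tax = €20.10 + €4.59 + €0.18 + €0.32 + €2.33 + €0.27 + €0.56 = €28.35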